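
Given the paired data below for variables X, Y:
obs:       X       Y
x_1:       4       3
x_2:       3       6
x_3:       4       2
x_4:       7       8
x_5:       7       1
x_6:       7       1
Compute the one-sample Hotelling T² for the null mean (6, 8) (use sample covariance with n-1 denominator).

Step 1 — sample mean vector:
  mean(X) = (4 + 3 + 4 + 7 + 7 + 7) / 6 = 32/6 = 5.3333
  mean(Y) = (3 + 6 + 2 + 8 + 1 + 1) / 6 = 21/6 = 3.5
  x̄ = (5.3333, 3.5),  deviation x̄ - mu_0 = (5.3333, 3.5) - (6, 8) = (-0.6667, -4.5).

Step 2 — sample covariance matrix, S[i,j] = (1/(n-1)) · Σ_k (x_{k,i} - mean_i) · (x_{k,j} - mean_j), divisor n-1 = 5:
  S[X,X] = ((-1.3333)·(-1.3333) + (-2.3333)·(-2.3333) + (-1.3333)·(-1.3333) + (1.6667)·(1.6667) + (1.6667)·(1.6667) + (1.6667)·(1.6667)) / 5 = 17.3333/5 = 3.4667
  S[X,Y] = ((-1.3333)·(-0.5) + (-2.3333)·(2.5) + (-1.3333)·(-1.5) + (1.6667)·(4.5) + (1.6667)·(-2.5) + (1.6667)·(-2.5)) / 5 = -4/5 = -0.8
  S[Y,Y] = ((-0.5)·(-0.5) + (2.5)·(2.5) + (-1.5)·(-1.5) + (4.5)·(4.5) + (-2.5)·(-2.5) + (-2.5)·(-2.5)) / 5 = 41.5/5 = 8.3
  S = [[3.4667, -0.8],
 [-0.8, 8.3]].

Step 3 — invert S. det(S) = 3.4667·8.3 - (-0.8)² = 28.1333.
  S^{-1} = (1/det) · [[d, -b], [-b, a]] = [[0.295, 0.0284],
 [0.0284, 0.1232]].

Step 4 — quadratic form (x̄ - mu_0)^T · S^{-1} · (x̄ - mu_0):
  S^{-1} · (x̄ - mu_0) = (-0.3246, -0.5735),
  (x̄ - mu_0)^T · [...] = (-0.6667)·(-0.3246) + (-4.5)·(-0.5735) = 2.797.

Step 5 — scale by n: T² = 6 · 2.797 = 16.782.

T² ≈ 16.782


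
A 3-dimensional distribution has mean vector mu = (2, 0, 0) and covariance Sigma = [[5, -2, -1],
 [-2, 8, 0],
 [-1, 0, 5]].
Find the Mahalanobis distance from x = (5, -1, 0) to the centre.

Step 1 — centre the observation: (x - mu) = (3, -1, 0).

Step 2 — invert Sigma (cofactor / det for 3×3, or solve directly):
  Sigma^{-1} = [[0.2326, 0.0581, 0.0465],
 [0.0581, 0.1395, 0.0116],
 [0.0465, 0.0116, 0.2093]].

Step 3 — form the quadratic (x - mu)^T · Sigma^{-1} · (x - mu):
  Sigma^{-1} · (x - mu) = (0.6395, 0.0349, 0.1279).
  (x - mu)^T · [Sigma^{-1} · (x - mu)] = (3)·(0.6395) + (-1)·(0.0349) + (0)·(0.1279) = 1.8837.

Step 4 — take square root: d = √(1.8837) ≈ 1.3725.

d(x, mu) = √(1.8837) ≈ 1.3725


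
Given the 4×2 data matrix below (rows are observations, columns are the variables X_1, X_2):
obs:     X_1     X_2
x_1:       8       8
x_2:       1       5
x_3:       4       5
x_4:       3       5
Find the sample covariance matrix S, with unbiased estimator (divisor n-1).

Step 1 — column means:
  mean(X_1) = (8 + 1 + 4 + 3) / 4 = 16/4 = 4
  mean(X_2) = (8 + 5 + 5 + 5) / 4 = 23/4 = 5.75

Step 2 — sample covariance S[i,j] = (1/(n-1)) · Σ_k (x_{k,i} - mean_i) · (x_{k,j} - mean_j), with n-1 = 3.
  S[X_1,X_1] = ((4)·(4) + (-3)·(-3) + (0)·(0) + (-1)·(-1)) / 3 = 26/3 = 8.6667
  S[X_1,X_2] = ((4)·(2.25) + (-3)·(-0.75) + (0)·(-0.75) + (-1)·(-0.75)) / 3 = 12/3 = 4
  S[X_2,X_2] = ((2.25)·(2.25) + (-0.75)·(-0.75) + (-0.75)·(-0.75) + (-0.75)·(-0.75)) / 3 = 6.75/3 = 2.25

S is symmetric (S[j,i] = S[i,j]). Assembling:

S = [[8.6667, 4],
 [4, 2.25]]


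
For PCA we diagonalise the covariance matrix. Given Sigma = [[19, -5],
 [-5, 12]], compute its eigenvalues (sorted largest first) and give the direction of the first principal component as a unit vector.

Step 1 — characteristic polynomial of 2×2 Sigma:
  det(Sigma - λI) = λ² - trace · λ + det = 0.
  trace = 19 + 12 = 31, det = 19·12 - (-5)² = 203.
Step 2 — discriminant:
  Δ = trace² - 4·det = 961 - 812 = 149.
Step 3 — eigenvalues:
  λ = (trace ± √Δ)/2 = (31 ± 12.2066)/2,
  λ_1 = 21.6033,  λ_2 = 9.3967.

Step 4 — unit eigenvector for λ_1: solve (Sigma - λ_1 I)v = 0. First row:
  (19 - 21.6033)·v_x + (-5)·v_y = 0, i.e. (-2.6033)·v_x + (-5)·v_y = 0,
  so v ∝ (b, λ_1 - a) = (-5, 2.6033); multiply by -1 so the first entry is positive: u = (5, -2.6033).
  ||u|| = √((5)² + (-2.6033)²) = √(31.7771) ≈ 5.6371,
  v_1 = u/||u|| ≈ (0.887, -0.4618) (||v_1|| = 1).

λ_1 = 21.6033,  λ_2 = 9.3967;  v_1 ≈ (0.887, -0.4618)


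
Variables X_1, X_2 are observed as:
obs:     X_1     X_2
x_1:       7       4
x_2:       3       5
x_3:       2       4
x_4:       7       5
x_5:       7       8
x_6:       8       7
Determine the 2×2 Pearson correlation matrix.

Step 1 — column means:
  mean(X_1) = (7 + 3 + 2 + 7 + 7 + 8) / 6 = 34/6 = 5.6667
  mean(X_2) = (4 + 5 + 4 + 5 + 8 + 7) / 6 = 33/6 = 5.5

Step 2 — sample variances and covariances s[i,j] = (1/(n-1)) · Σ_k (x_{k,i} - mean_i) · (x_{k,j} - mean_j), with n-1 = 5:
  s[X_1,X_1] = ((1.3333)·(1.3333) + (-2.6667)·(-2.6667) + (-3.6667)·(-3.6667) + (1.3333)·(1.3333) + (1.3333)·(1.3333) + (2.3333)·(2.3333)) / 5 = 31.3333/5 = 6.2667
  s[X_1,X_2] = ((1.3333)·(-1.5) + (-2.6667)·(-0.5) + (-3.6667)·(-1.5) + (1.3333)·(-0.5) + (1.3333)·(2.5) + (2.3333)·(1.5)) / 5 = 11/5 = 2.2
  s[X_2,X_2] = ((-1.5)·(-1.5) + (-0.5)·(-0.5) + (-1.5)·(-1.5) + (-0.5)·(-0.5) + (2.5)·(2.5) + (1.5)·(1.5)) / 5 = 13.5/5 = 2.7
  Sample standard deviations s_i = √(s[i,i]):
  s(X_1) = √(6.2667) = 2.5033
  s(X_2) = √(2.7) = 1.6432

Step 3 — r_{ij} = s_{ij} / (s_i · s_j):
  r[X_1,X_1] = 1 (diagonal).
  r[X_1,X_2] = 2.2 / (2.5033 · 1.6432) = 2.2 / 4.1134 = 0.5348
  r[X_2,X_2] = 1 (diagonal).

R is symmetric with unit diagonal. Assembling:

R = [[1, 0.5348],
 [0.5348, 1]]


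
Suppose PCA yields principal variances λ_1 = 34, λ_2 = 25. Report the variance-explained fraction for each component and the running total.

Step 1 — total variance = trace(Sigma) = Σ λ_i = 34 + 25 = 59.

Step 2 — fraction explained by component i = λ_i / Σ λ:
  PC1: 34/59 = 0.5763
  PC2: 25/59 = 0.4237

Step 3 — cumulative fraction after k components = (λ_1 + ... + λ_k) / Σ λ:
  k = 1: 34/59 = 0.5763
  k = 2: (34 + 25)/59 = 59/59 = 1

Summary (fraction, with percent):

explained: PC1 0.5763 (57.63%), PC2 0.4237 (42.37%);  cumulative: 0.5763, 1


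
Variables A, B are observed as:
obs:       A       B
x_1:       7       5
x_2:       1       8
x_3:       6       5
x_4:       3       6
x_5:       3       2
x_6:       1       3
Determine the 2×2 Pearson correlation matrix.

Step 1 — column means:
  mean(A) = (7 + 1 + 6 + 3 + 3 + 1) / 6 = 21/6 = 3.5
  mean(B) = (5 + 8 + 5 + 6 + 2 + 3) / 6 = 29/6 = 4.8333

Step 2 — sample variances and covariances s[i,j] = (1/(n-1)) · Σ_k (x_{k,i} - mean_i) · (x_{k,j} - mean_j), with n-1 = 5:
  s[A,A] = ((3.5)·(3.5) + (-2.5)·(-2.5) + (2.5)·(2.5) + (-0.5)·(-0.5) + (-0.5)·(-0.5) + (-2.5)·(-2.5)) / 5 = 31.5/5 = 6.3
  s[A,B] = ((3.5)·(0.1667) + (-2.5)·(3.1667) + (2.5)·(0.1667) + (-0.5)·(1.1667) + (-0.5)·(-2.8333) + (-2.5)·(-1.8333)) / 5 = -1.5/5 = -0.3
  s[B,B] = ((0.1667)·(0.1667) + (3.1667)·(3.1667) + (0.1667)·(0.1667) + (1.1667)·(1.1667) + (-2.8333)·(-2.8333) + (-1.8333)·(-1.8333)) / 5 = 22.8333/5 = 4.5667
  Sample standard deviations s_i = √(s[i,i]):
  s(A) = √(6.3) = 2.51
  s(B) = √(4.5667) = 2.137

Step 3 — r_{ij} = s_{ij} / (s_i · s_j):
  r[A,A] = 1 (diagonal).
  r[A,B] = -0.3 / (2.51 · 2.137) = -0.3 / 5.3638 = -0.0559
  r[B,B] = 1 (diagonal).

R is symmetric with unit diagonal. Assembling:

R = [[1, -0.0559],
 [-0.0559, 1]]


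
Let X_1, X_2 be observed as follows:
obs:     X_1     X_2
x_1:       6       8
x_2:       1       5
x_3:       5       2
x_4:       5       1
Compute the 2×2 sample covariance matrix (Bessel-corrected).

Step 1 — column means:
  mean(X_1) = (6 + 1 + 5 + 5) / 4 = 17/4 = 4.25
  mean(X_2) = (8 + 5 + 2 + 1) / 4 = 16/4 = 4

Step 2 — sample covariance S[i,j] = (1/(n-1)) · Σ_k (x_{k,i} - mean_i) · (x_{k,j} - mean_j), with n-1 = 3.
  S[X_1,X_1] = ((1.75)·(1.75) + (-3.25)·(-3.25) + (0.75)·(0.75) + (0.75)·(0.75)) / 3 = 14.75/3 = 4.9167
  S[X_1,X_2] = ((1.75)·(4) + (-3.25)·(1) + (0.75)·(-2) + (0.75)·(-3)) / 3 = 0/3 = 0
  S[X_2,X_2] = ((4)·(4) + (1)·(1) + (-2)·(-2) + (-3)·(-3)) / 3 = 30/3 = 10

S is symmetric (S[j,i] = S[i,j]). Assembling:

S = [[4.9167, 0],
 [0, 10]]


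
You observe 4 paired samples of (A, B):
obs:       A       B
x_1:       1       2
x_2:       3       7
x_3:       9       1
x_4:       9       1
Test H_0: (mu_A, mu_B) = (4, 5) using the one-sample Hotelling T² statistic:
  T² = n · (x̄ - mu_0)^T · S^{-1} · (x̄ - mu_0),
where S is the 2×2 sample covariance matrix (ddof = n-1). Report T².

Step 1 — sample mean vector:
  mean(A) = (1 + 3 + 9 + 9) / 4 = 22/4 = 5.5
  mean(B) = (2 + 7 + 1 + 1) / 4 = 11/4 = 2.75
  x̄ = (5.5, 2.75),  deviation x̄ - mu_0 = (5.5, 2.75) - (4, 5) = (1.5, -2.25).

Step 2 — sample covariance matrix, S[i,j] = (1/(n-1)) · Σ_k (x_{k,i} - mean_i) · (x_{k,j} - mean_j), divisor n-1 = 3:
  S[A,A] = ((-4.5)·(-4.5) + (-2.5)·(-2.5) + (3.5)·(3.5) + (3.5)·(3.5)) / 3 = 51/3 = 17
  S[A,B] = ((-4.5)·(-0.75) + (-2.5)·(4.25) + (3.5)·(-1.75) + (3.5)·(-1.75)) / 3 = -19.5/3 = -6.5
  S[B,B] = ((-0.75)·(-0.75) + (4.25)·(4.25) + (-1.75)·(-1.75) + (-1.75)·(-1.75)) / 3 = 24.75/3 = 8.25
  S = [[17, -6.5],
 [-6.5, 8.25]].

Step 3 — invert S. det(S) = 17·8.25 - (-6.5)² = 98.
  S^{-1} = (1/det) · [[d, -b], [-b, a]] = [[0.0842, 0.0663],
 [0.0663, 0.1735]].

Step 4 — quadratic form (x̄ - mu_0)^T · S^{-1} · (x̄ - mu_0):
  S^{-1} · (x̄ - mu_0) = (-0.023, -0.2908),
  (x̄ - mu_0)^T · [...] = (1.5)·(-0.023) + (-2.25)·(-0.2908) = 0.6199.

Step 5 — scale by n: T² = 4 · 0.6199 = 2.4796.

T² ≈ 2.4796


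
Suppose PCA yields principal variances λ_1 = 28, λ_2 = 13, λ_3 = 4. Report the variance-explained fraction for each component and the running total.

Step 1 — total variance = trace(Sigma) = Σ λ_i = 28 + 13 + 4 = 45.

Step 2 — fraction explained by component i = λ_i / Σ λ:
  PC1: 28/45 = 0.6222
  PC2: 13/45 = 0.2889
  PC3: 4/45 = 0.0889

Step 3 — cumulative fraction after k components = (λ_1 + ... + λ_k) / Σ λ:
  k = 1: 28/45 = 0.6222
  k = 2: (28 + 13)/45 = 41/45 = 0.9111
  k = 3: (28 + 13 + 4)/45 = 45/45 = 1

Summary (fraction, with percent):

explained: PC1 0.6222 (62.22%), PC2 0.2889 (28.89%), PC3 0.0889 (8.89%);  cumulative: 0.6222, 0.9111, 1


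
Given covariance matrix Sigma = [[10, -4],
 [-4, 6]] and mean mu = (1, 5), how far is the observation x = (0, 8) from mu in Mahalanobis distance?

Step 1 — centre the observation: (x - mu) = (-1, 3).

Step 2 — invert Sigma. det(Sigma) = 10·6 - (-4)² = 44.
  Sigma^{-1} = (1/det) · [[d, -b], [-b, a]] = [[0.1364, 0.0909],
 [0.0909, 0.2273]].

Step 3 — form the quadratic (x - mu)^T · Sigma^{-1} · (x - mu):
  Sigma^{-1} · (x - mu) = (0.1364, 0.5909).
  (x - mu)^T · [Sigma^{-1} · (x - mu)] = (-1)·(0.1364) + (3)·(0.5909) = 1.6364.

Step 4 — take square root: d = √(1.6364) ≈ 1.2792.

d(x, mu) = √(1.6364) ≈ 1.2792


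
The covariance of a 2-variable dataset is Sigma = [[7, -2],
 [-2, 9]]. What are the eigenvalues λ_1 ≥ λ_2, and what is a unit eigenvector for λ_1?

Step 1 — characteristic polynomial of 2×2 Sigma:
  det(Sigma - λI) = λ² - trace · λ + det = 0.
  trace = 7 + 9 = 16, det = 7·9 - (-2)² = 59.
Step 2 — discriminant:
  Δ = trace² - 4·det = 256 - 236 = 20.
Step 3 — eigenvalues:
  λ = (trace ± √Δ)/2 = (16 ± 4.4721)/2,
  λ_1 = 10.2361,  λ_2 = 5.7639.

Step 4 — unit eigenvector for λ_1: solve (Sigma - λ_1 I)v = 0. First row:
  (7 - 10.2361)·v_x + (-2)·v_y = 0, i.e. (-3.2361)·v_x + (-2)·v_y = 0,
  so v ∝ (b, λ_1 - a) = (-2, 3.2361); multiply by -1 so the first entry is positive: u = (2, -3.2361).
  ||u|| = √((2)² + (-3.2361)²) = √(14.4721) ≈ 3.8042,
  v_1 = u/||u|| ≈ (0.5257, -0.8507) (||v_1|| = 1).

λ_1 = 10.2361,  λ_2 = 5.7639;  v_1 ≈ (0.5257, -0.8507)


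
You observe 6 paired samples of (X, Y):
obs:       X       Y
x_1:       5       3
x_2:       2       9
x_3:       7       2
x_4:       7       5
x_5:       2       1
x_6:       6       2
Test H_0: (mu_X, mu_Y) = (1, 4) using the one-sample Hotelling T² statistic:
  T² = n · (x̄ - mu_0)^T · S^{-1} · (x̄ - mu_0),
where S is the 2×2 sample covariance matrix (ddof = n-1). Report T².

Step 1 — sample mean vector:
  mean(X) = (5 + 2 + 7 + 7 + 2 + 6) / 6 = 29/6 = 4.8333
  mean(Y) = (3 + 9 + 2 + 5 + 1 + 2) / 6 = 22/6 = 3.6667
  x̄ = (4.8333, 3.6667),  deviation x̄ - mu_0 = (4.8333, 3.6667) - (1, 4) = (3.8333, -0.3333).

Step 2 — sample covariance matrix, S[i,j] = (1/(n-1)) · Σ_k (x_{k,i} - mean_i) · (x_{k,j} - mean_j), divisor n-1 = 5:
  S[X,X] = ((0.1667)·(0.1667) + (-2.8333)·(-2.8333) + (2.1667)·(2.1667) + (2.1667)·(2.1667) + (-2.8333)·(-2.8333) + (1.1667)·(1.1667)) / 5 = 26.8333/5 = 5.3667
  S[X,Y] = ((0.1667)·(-0.6667) + (-2.8333)·(5.3333) + (2.1667)·(-1.6667) + (2.1667)·(1.3333) + (-2.8333)·(-2.6667) + (1.1667)·(-1.6667)) / 5 = -10.3333/5 = -2.0667
  S[Y,Y] = ((-0.6667)·(-0.6667) + (5.3333)·(5.3333) + (-1.6667)·(-1.6667) + (1.3333)·(1.3333) + (-2.6667)·(-2.6667) + (-1.6667)·(-1.6667)) / 5 = 43.3333/5 = 8.6667
  S = [[5.3667, -2.0667],
 [-2.0667, 8.6667]].

Step 3 — invert S. det(S) = 5.3667·8.6667 - (-2.0667)² = 42.24.
  S^{-1} = (1/det) · [[d, -b], [-b, a]] = [[0.2052, 0.0489],
 [0.0489, 0.1271]].

Step 4 — quadratic form (x̄ - mu_0)^T · S^{-1} · (x̄ - mu_0):
  S^{-1} · (x̄ - mu_0) = (0.7702, 0.1452),
  (x̄ - mu_0)^T · [...] = (3.8333)·(0.7702) + (-0.3333)·(0.1452) = 2.904.

Step 5 — scale by n: T² = 6 · 2.904 = 17.4242.

T² ≈ 17.4242


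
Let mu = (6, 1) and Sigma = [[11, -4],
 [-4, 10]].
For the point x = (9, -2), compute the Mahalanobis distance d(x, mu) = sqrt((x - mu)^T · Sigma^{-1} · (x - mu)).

Step 1 — centre the observation: (x - mu) = (3, -3).

Step 2 — invert Sigma. det(Sigma) = 11·10 - (-4)² = 94.
  Sigma^{-1} = (1/det) · [[d, -b], [-b, a]] = [[0.1064, 0.0426],
 [0.0426, 0.117]].

Step 3 — form the quadratic (x - mu)^T · Sigma^{-1} · (x - mu):
  Sigma^{-1} · (x - mu) = (0.1915, -0.2234).
  (x - mu)^T · [Sigma^{-1} · (x - mu)] = (3)·(0.1915) + (-3)·(-0.2234) = 1.2447.

Step 4 — take square root: d = √(1.2447) ≈ 1.1157.

d(x, mu) = √(1.2447) ≈ 1.1157


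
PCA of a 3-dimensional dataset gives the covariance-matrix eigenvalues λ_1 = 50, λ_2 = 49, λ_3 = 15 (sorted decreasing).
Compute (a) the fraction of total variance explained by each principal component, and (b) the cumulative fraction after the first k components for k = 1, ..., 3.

Step 1 — total variance = trace(Sigma) = Σ λ_i = 50 + 49 + 15 = 114.

Step 2 — fraction explained by component i = λ_i / Σ λ:
  PC1: 50/114 = 0.4386
  PC2: 49/114 = 0.4298
  PC3: 15/114 = 0.1316

Step 3 — cumulative fraction after k components = (λ_1 + ... + λ_k) / Σ λ:
  k = 1: 50/114 = 0.4386
  k = 2: (50 + 49)/114 = 99/114 = 0.8684
  k = 3: (50 + 49 + 15)/114 = 114/114 = 1

Summary (fraction, with percent):

explained: PC1 0.4386 (43.86%), PC2 0.4298 (42.98%), PC3 0.1316 (13.16%);  cumulative: 0.4386, 0.8684, 1


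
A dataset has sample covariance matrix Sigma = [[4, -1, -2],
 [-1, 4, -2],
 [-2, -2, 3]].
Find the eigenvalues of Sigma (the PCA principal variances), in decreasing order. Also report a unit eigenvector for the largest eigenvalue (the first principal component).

Step 1 — characteristic polynomial p(λ) = det(λI - Sigma) = λ³ - tr·λ² + c_1·λ - det, where tr = trace, c_1 = sum of the principal 2×2 minors, det = det(Sigma):
  tr = 4 + 4 + 3 = 11,
  c_1 = (4·4 - (-1)²) + (4·3 - (-2)²) + (4·3 - (-2)²) = 15 + 8 + 8 = 31,
  det = 4·(4·3 - (-2)²) - (-1)·((-1)·3 - (-2)·(-2)) + (-2)·((-1)·(-2) - 4·(-2)) = 4·(8) - (-1)·(-7) + (-2)·(10) = 5.
  So p(λ) = λ³ - 11λ² + 31λ - 5.
Step 2 — look for an integer root (rational root theorem: any rational root is an integer divisor of 5). Testing λ = 5:
  p(5) = 125 - 275 + 155 - 5 = 0  ✓
  Dividing out (λ - 5): p(λ) = (λ - 5)(λ² - 6λ + 1).
Step 3 — remaining eigenvalues from the quadratic λ² - 6λ + 1 = 0:
  Δ = 6² - 4·1 = 36 - 4 = 32,  λ = (6 ± √32)/2 = (6 ± 5.6569)/2 ≈ 5.8284 or 0.1716.
  Sorted: λ_1 = 5.8284,  λ_2 = 5,  λ_3 = 0.1716  (check: sum = 11 = tr ✓).

Step 4 — unit eigenvector for λ_1 ≈ 5.8284: v spans the null space of (Sigma - λ_1 I), whose rows are
  r_1 = (-1.8284, -1, -2),  r_2 = (-1, -1.8284, -2),  r_3 = (-2, -2, -2.8284).
  v is orthogonal to every row, so take v ∝ r_1 × r_2 = ((-1)·(-2) - (-2)·(-1.8284), (-2)·(-1) - (-1.8284)·(-2), (-1.8284)·(-1.8284) - (-1)·(-1)) ≈ (-1.6569, -1.6569, 2.3431).
  Rescale (multiply by -1 so the first nonzero entry is positive): u = (1.6569, 1.6569, -2.3431).
  ||u|| = √((1.6569)² + (1.6569)² + (-2.3431)²) = √(10.9807) ≈ 3.3137,  v_1 = u/||u|| ≈ (0.5, 0.5, -0.7071) (||v_1|| = 1).

λ_1 = 5.8284,  λ_2 = 5,  λ_3 = 0.1716;  v_1 ≈ (0.5, 0.5, -0.7071)


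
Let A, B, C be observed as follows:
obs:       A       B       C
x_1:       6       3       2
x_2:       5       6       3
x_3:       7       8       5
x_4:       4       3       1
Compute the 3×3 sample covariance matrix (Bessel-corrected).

Step 1 — column means:
  mean(A) = (6 + 5 + 7 + 4) / 4 = 22/4 = 5.5
  mean(B) = (3 + 6 + 8 + 3) / 4 = 20/4 = 5
  mean(C) = (2 + 3 + 5 + 1) / 4 = 11/4 = 2.75

Step 2 — sample covariance S[i,j] = (1/(n-1)) · Σ_k (x_{k,i} - mean_i) · (x_{k,j} - mean_j), with n-1 = 3.
  S[A,A] = ((0.5)·(0.5) + (-0.5)·(-0.5) + (1.5)·(1.5) + (-1.5)·(-1.5)) / 3 = 5/3 = 1.6667
  S[A,B] = ((0.5)·(-2) + (-0.5)·(1) + (1.5)·(3) + (-1.5)·(-2)) / 3 = 6/3 = 2
  S[A,C] = ((0.5)·(-0.75) + (-0.5)·(0.25) + (1.5)·(2.25) + (-1.5)·(-1.75)) / 3 = 5.5/3 = 1.8333
  S[B,B] = ((-2)·(-2) + (1)·(1) + (3)·(3) + (-2)·(-2)) / 3 = 18/3 = 6
  S[B,C] = ((-2)·(-0.75) + (1)·(0.25) + (3)·(2.25) + (-2)·(-1.75)) / 3 = 12/3 = 4
  S[C,C] = ((-0.75)·(-0.75) + (0.25)·(0.25) + (2.25)·(2.25) + (-1.75)·(-1.75)) / 3 = 8.75/3 = 2.9167

S is symmetric (S[j,i] = S[i,j]). Assembling:

S = [[1.6667, 2, 1.8333],
 [2, 6, 4],
 [1.8333, 4, 2.9167]]


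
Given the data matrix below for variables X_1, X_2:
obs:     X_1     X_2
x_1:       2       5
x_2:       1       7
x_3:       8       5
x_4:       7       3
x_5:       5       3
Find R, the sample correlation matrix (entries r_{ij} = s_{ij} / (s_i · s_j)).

Step 1 — column means:
  mean(X_1) = (2 + 1 + 8 + 7 + 5) / 5 = 23/5 = 4.6
  mean(X_2) = (5 + 7 + 5 + 3 + 3) / 5 = 23/5 = 4.6

Step 2 — sample variances and covariances s[i,j] = (1/(n-1)) · Σ_k (x_{k,i} - mean_i) · (x_{k,j} - mean_j), with n-1 = 4:
  s[X_1,X_1] = ((-2.6)·(-2.6) + (-3.6)·(-3.6) + (3.4)·(3.4) + (2.4)·(2.4) + (0.4)·(0.4)) / 4 = 37.2/4 = 9.3
  s[X_1,X_2] = ((-2.6)·(0.4) + (-3.6)·(2.4) + (3.4)·(0.4) + (2.4)·(-1.6) + (0.4)·(-1.6)) / 4 = -12.8/4 = -3.2
  s[X_2,X_2] = ((0.4)·(0.4) + (2.4)·(2.4) + (0.4)·(0.4) + (-1.6)·(-1.6) + (-1.6)·(-1.6)) / 4 = 11.2/4 = 2.8
  Sample standard deviations s_i = √(s[i,i]):
  s(X_1) = √(9.3) = 3.0496
  s(X_2) = √(2.8) = 1.6733

Step 3 — r_{ij} = s_{ij} / (s_i · s_j):
  r[X_1,X_1] = 1 (diagonal).
  r[X_1,X_2] = -3.2 / (3.0496 · 1.6733) = -3.2 / 5.1029 = -0.6271
  r[X_2,X_2] = 1 (diagonal).

R is symmetric with unit diagonal. Assembling:

R = [[1, -0.6271],
 [-0.6271, 1]]


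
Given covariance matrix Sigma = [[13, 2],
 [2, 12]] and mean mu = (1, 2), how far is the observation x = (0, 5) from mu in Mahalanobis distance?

Step 1 — centre the observation: (x - mu) = (-1, 3).

Step 2 — invert Sigma. det(Sigma) = 13·12 - (2)² = 152.
  Sigma^{-1} = (1/det) · [[d, -b], [-b, a]] = [[0.0789, -0.0132],
 [-0.0132, 0.0855]].

Step 3 — form the quadratic (x - mu)^T · Sigma^{-1} · (x - mu):
  Sigma^{-1} · (x - mu) = (-0.1184, 0.2697).
  (x - mu)^T · [Sigma^{-1} · (x - mu)] = (-1)·(-0.1184) + (3)·(0.2697) = 0.9276.

Step 4 — take square root: d = √(0.9276) ≈ 0.9631.

d(x, mu) = √(0.9276) ≈ 0.9631


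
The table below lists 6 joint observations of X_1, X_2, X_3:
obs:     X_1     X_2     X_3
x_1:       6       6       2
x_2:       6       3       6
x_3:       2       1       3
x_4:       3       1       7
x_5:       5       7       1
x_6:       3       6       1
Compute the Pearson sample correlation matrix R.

Step 1 — column means:
  mean(X_1) = (6 + 6 + 2 + 3 + 5 + 3) / 6 = 25/6 = 4.1667
  mean(X_2) = (6 + 3 + 1 + 1 + 7 + 6) / 6 = 24/6 = 4
  mean(X_3) = (2 + 6 + 3 + 7 + 1 + 1) / 6 = 20/6 = 3.3333

Step 2 — sample variances and covariances s[i,j] = (1/(n-1)) · Σ_k (x_{k,i} - mean_i) · (x_{k,j} - mean_j), with n-1 = 5:
  s[X_1,X_1] = ((1.8333)·(1.8333) + (1.8333)·(1.8333) + (-2.1667)·(-2.1667) + (-1.1667)·(-1.1667) + (0.8333)·(0.8333) + (-1.1667)·(-1.1667)) / 5 = 14.8333/5 = 2.9667
  s[X_1,X_2] = ((1.8333)·(2) + (1.8333)·(-1) + (-2.1667)·(-3) + (-1.1667)·(-3) + (0.8333)·(3) + (-1.1667)·(2)) / 5 = 12/5 = 2.4
  s[X_1,X_3] = ((1.8333)·(-1.3333) + (1.8333)·(2.6667) + (-2.1667)·(-0.3333) + (-1.1667)·(3.6667) + (0.8333)·(-2.3333) + (-1.1667)·(-2.3333)) / 5 = -0.3333/5 = -0.0667
  s[X_2,X_2] = ((2)·(2) + (-1)·(-1) + (-3)·(-3) + (-3)·(-3) + (3)·(3) + (2)·(2)) / 5 = 36/5 = 7.2
  s[X_2,X_3] = ((2)·(-1.3333) + (-1)·(2.6667) + (-3)·(-0.3333) + (-3)·(3.6667) + (3)·(-2.3333) + (2)·(-2.3333)) / 5 = -27/5 = -5.4
  s[X_3,X_3] = ((-1.3333)·(-1.3333) + (2.6667)·(2.6667) + (-0.3333)·(-0.3333) + (3.6667)·(3.6667) + (-2.3333)·(-2.3333) + (-2.3333)·(-2.3333)) / 5 = 33.3333/5 = 6.6667
  Sample standard deviations s_i = √(s[i,i]):
  s(X_1) = √(2.9667) = 1.7224
  s(X_2) = √(7.2) = 2.6833
  s(X_3) = √(6.6667) = 2.582

Step 3 — r_{ij} = s_{ij} / (s_i · s_j):
  r[X_1,X_1] = 1 (diagonal).
  r[X_1,X_2] = 2.4 / (1.7224 · 2.6833) = 2.4 / 4.6217 = 0.5193
  r[X_1,X_3] = -0.0667 / (1.7224 · 2.582) = -0.0667 / 4.4472 = -0.015
  r[X_2,X_2] = 1 (diagonal).
  r[X_2,X_3] = -5.4 / (2.6833 · 2.582) = -5.4 / 6.9282 = -0.7794
  r[X_3,X_3] = 1 (diagonal).

R is symmetric with unit diagonal. Assembling:

R = [[1, 0.5193, -0.015],
 [0.5193, 1, -0.7794],
 [-0.015, -0.7794, 1]]


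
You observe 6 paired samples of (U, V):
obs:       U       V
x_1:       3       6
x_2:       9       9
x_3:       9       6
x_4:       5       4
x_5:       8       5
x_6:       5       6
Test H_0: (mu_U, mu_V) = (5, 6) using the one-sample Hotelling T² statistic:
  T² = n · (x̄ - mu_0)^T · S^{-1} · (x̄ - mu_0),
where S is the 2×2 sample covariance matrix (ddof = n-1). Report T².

Step 1 — sample mean vector:
  mean(U) = (3 + 9 + 9 + 5 + 8 + 5) / 6 = 39/6 = 6.5
  mean(V) = (6 + 9 + 6 + 4 + 5 + 6) / 6 = 36/6 = 6
  x̄ = (6.5, 6),  deviation x̄ - mu_0 = (6.5, 6) - (5, 6) = (1.5, 0).

Step 2 — sample covariance matrix, S[i,j] = (1/(n-1)) · Σ_k (x_{k,i} - mean_i) · (x_{k,j} - mean_j), divisor n-1 = 5:
  S[U,U] = ((-3.5)·(-3.5) + (2.5)·(2.5) + (2.5)·(2.5) + (-1.5)·(-1.5) + (1.5)·(1.5) + (-1.5)·(-1.5)) / 5 = 31.5/5 = 6.3
  S[U,V] = ((-3.5)·(0) + (2.5)·(3) + (2.5)·(0) + (-1.5)·(-2) + (1.5)·(-1) + (-1.5)·(0)) / 5 = 9/5 = 1.8
  S[V,V] = ((0)·(0) + (3)·(3) + (0)·(0) + (-2)·(-2) + (-1)·(-1) + (0)·(0)) / 5 = 14/5 = 2.8
  S = [[6.3, 1.8],
 [1.8, 2.8]].

Step 3 — invert S. det(S) = 6.3·2.8 - (1.8)² = 14.4.
  S^{-1} = (1/det) · [[d, -b], [-b, a]] = [[0.1944, -0.125],
 [-0.125, 0.4375]].

Step 4 — quadratic form (x̄ - mu_0)^T · S^{-1} · (x̄ - mu_0):
  S^{-1} · (x̄ - mu_0) = (0.2917, -0.1875),
  (x̄ - mu_0)^T · [...] = (1.5)·(0.2917) + (0)·(-0.1875) = 0.4375.

Step 5 — scale by n: T² = 6 · 0.4375 = 2.625.

T² ≈ 2.625


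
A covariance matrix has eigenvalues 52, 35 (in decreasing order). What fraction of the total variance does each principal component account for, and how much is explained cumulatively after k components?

Step 1 — total variance = trace(Sigma) = Σ λ_i = 52 + 35 = 87.

Step 2 — fraction explained by component i = λ_i / Σ λ:
  PC1: 52/87 = 0.5977
  PC2: 35/87 = 0.4023

Step 3 — cumulative fraction after k components = (λ_1 + ... + λ_k) / Σ λ:
  k = 1: 52/87 = 0.5977
  k = 2: (52 + 35)/87 = 87/87 = 1

Summary (fraction, with percent):

explained: PC1 0.5977 (59.77%), PC2 0.4023 (40.23%);  cumulative: 0.5977, 1


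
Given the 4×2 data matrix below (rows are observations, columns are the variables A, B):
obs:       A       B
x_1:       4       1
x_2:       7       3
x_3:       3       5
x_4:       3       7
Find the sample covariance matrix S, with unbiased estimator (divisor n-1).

Step 1 — column means:
  mean(A) = (4 + 7 + 3 + 3) / 4 = 17/4 = 4.25
  mean(B) = (1 + 3 + 5 + 7) / 4 = 16/4 = 4

Step 2 — sample covariance S[i,j] = (1/(n-1)) · Σ_k (x_{k,i} - mean_i) · (x_{k,j} - mean_j), with n-1 = 3.
  S[A,A] = ((-0.25)·(-0.25) + (2.75)·(2.75) + (-1.25)·(-1.25) + (-1.25)·(-1.25)) / 3 = 10.75/3 = 3.5833
  S[A,B] = ((-0.25)·(-3) + (2.75)·(-1) + (-1.25)·(1) + (-1.25)·(3)) / 3 = -7/3 = -2.3333
  S[B,B] = ((-3)·(-3) + (-1)·(-1) + (1)·(1) + (3)·(3)) / 3 = 20/3 = 6.6667

S is symmetric (S[j,i] = S[i,j]). Assembling:

S = [[3.5833, -2.3333],
 [-2.3333, 6.6667]]


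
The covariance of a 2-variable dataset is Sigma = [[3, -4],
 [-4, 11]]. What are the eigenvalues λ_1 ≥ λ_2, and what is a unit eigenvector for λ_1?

Step 1 — characteristic polynomial of 2×2 Sigma:
  det(Sigma - λI) = λ² - trace · λ + det = 0.
  trace = 3 + 11 = 14, det = 3·11 - (-4)² = 17.
Step 2 — discriminant:
  Δ = trace² - 4·det = 196 - 68 = 128.
Step 3 — eigenvalues:
  λ = (trace ± √Δ)/2 = (14 ± 11.3137)/2,
  λ_1 = 12.6569,  λ_2 = 1.3431.

Step 4 — unit eigenvector for λ_1: solve (Sigma - λ_1 I)v = 0. First row:
  (3 - 12.6569)·v_x + (-4)·v_y = 0, i.e. (-9.6569)·v_x + (-4)·v_y = 0,
  so v ∝ (b, λ_1 - a) = (-4, 9.6569); multiply by -1 so the first entry is positive: u = (4, -9.6569).
  ||u|| = √((4)² + (-9.6569)²) = √(109.2548) ≈ 10.4525,
  v_1 = u/||u|| ≈ (0.3827, -0.9239) (||v_1|| = 1).

λ_1 = 12.6569,  λ_2 = 1.3431;  v_1 ≈ (0.3827, -0.9239)


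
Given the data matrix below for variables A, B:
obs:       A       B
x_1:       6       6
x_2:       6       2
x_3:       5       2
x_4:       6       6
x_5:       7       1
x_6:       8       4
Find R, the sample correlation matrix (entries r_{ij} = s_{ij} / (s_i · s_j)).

Step 1 — column means:
  mean(A) = (6 + 6 + 5 + 6 + 7 + 8) / 6 = 38/6 = 6.3333
  mean(B) = (6 + 2 + 2 + 6 + 1 + 4) / 6 = 21/6 = 3.5

Step 2 — sample variances and covariances s[i,j] = (1/(n-1)) · Σ_k (x_{k,i} - mean_i) · (x_{k,j} - mean_j), with n-1 = 5:
  s[A,A] = ((-0.3333)·(-0.3333) + (-0.3333)·(-0.3333) + (-1.3333)·(-1.3333) + (-0.3333)·(-0.3333) + (0.6667)·(0.6667) + (1.6667)·(1.6667)) / 5 = 5.3333/5 = 1.0667
  s[A,B] = ((-0.3333)·(2.5) + (-0.3333)·(-1.5) + (-1.3333)·(-1.5) + (-0.3333)·(2.5) + (0.6667)·(-2.5) + (1.6667)·(0.5)) / 5 = 0/5 = 0
  s[B,B] = ((2.5)·(2.5) + (-1.5)·(-1.5) + (-1.5)·(-1.5) + (2.5)·(2.5) + (-2.5)·(-2.5) + (0.5)·(0.5)) / 5 = 23.5/5 = 4.7
  Sample standard deviations s_i = √(s[i,i]):
  s(A) = √(1.0667) = 1.0328
  s(B) = √(4.7) = 2.1679

Step 3 — r_{ij} = s_{ij} / (s_i · s_j):
  r[A,A] = 1 (diagonal).
  r[A,B] = 0 / (1.0328 · 2.1679) = 0 / 2.239 = 0
  r[B,B] = 1 (diagonal).

R is symmetric with unit diagonal. Assembling:

R = [[1, 0],
 [0, 1]]


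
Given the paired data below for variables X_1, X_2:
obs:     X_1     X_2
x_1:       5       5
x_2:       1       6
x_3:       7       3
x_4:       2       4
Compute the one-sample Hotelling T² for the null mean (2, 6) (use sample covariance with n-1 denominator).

Step 1 — sample mean vector:
  mean(X_1) = (5 + 1 + 7 + 2) / 4 = 15/4 = 3.75
  mean(X_2) = (5 + 6 + 3 + 4) / 4 = 18/4 = 4.5
  x̄ = (3.75, 4.5),  deviation x̄ - mu_0 = (3.75, 4.5) - (2, 6) = (1.75, -1.5).

Step 2 — sample covariance matrix, S[i,j] = (1/(n-1)) · Σ_k (x_{k,i} - mean_i) · (x_{k,j} - mean_j), divisor n-1 = 3:
  S[X_1,X_1] = ((1.25)·(1.25) + (-2.75)·(-2.75) + (3.25)·(3.25) + (-1.75)·(-1.75)) / 3 = 22.75/3 = 7.5833
  S[X_1,X_2] = ((1.25)·(0.5) + (-2.75)·(1.5) + (3.25)·(-1.5) + (-1.75)·(-0.5)) / 3 = -7.5/3 = -2.5
  S[X_2,X_2] = ((0.5)·(0.5) + (1.5)·(1.5) + (-1.5)·(-1.5) + (-0.5)·(-0.5)) / 3 = 5/3 = 1.6667
  S = [[7.5833, -2.5],
 [-2.5, 1.6667]].

Step 3 — invert S. det(S) = 7.5833·1.6667 - (-2.5)² = 6.3889.
  S^{-1} = (1/det) · [[d, -b], [-b, a]] = [[0.2609, 0.3913],
 [0.3913, 1.187]].

Step 4 — quadratic form (x̄ - mu_0)^T · S^{-1} · (x̄ - mu_0):
  S^{-1} · (x̄ - mu_0) = (-0.1304, -1.0957),
  (x̄ - mu_0)^T · [...] = (1.75)·(-0.1304) + (-1.5)·(-1.0957) = 1.4152.

Step 5 — scale by n: T² = 4 · 1.4152 = 5.6609.

T² ≈ 5.6609


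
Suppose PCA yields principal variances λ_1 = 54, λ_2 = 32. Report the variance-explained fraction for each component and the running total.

Step 1 — total variance = trace(Sigma) = Σ λ_i = 54 + 32 = 86.

Step 2 — fraction explained by component i = λ_i / Σ λ:
  PC1: 54/86 = 0.6279
  PC2: 32/86 = 0.3721

Step 3 — cumulative fraction after k components = (λ_1 + ... + λ_k) / Σ λ:
  k = 1: 54/86 = 0.6279
  k = 2: (54 + 32)/86 = 86/86 = 1

Summary (fraction, with percent):

explained: PC1 0.6279 (62.79%), PC2 0.3721 (37.21%);  cumulative: 0.6279, 1


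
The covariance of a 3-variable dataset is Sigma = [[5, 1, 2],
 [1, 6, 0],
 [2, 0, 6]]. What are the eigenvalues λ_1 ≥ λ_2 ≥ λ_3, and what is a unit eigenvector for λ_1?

Step 1 — characteristic polynomial p(λ) = det(λI - Sigma) = λ³ - tr·λ² + c_1·λ - det, where tr = trace, c_1 = sum of the principal 2×2 minors, det = det(Sigma):
  tr = 5 + 6 + 6 = 17,
  c_1 = (5·6 - (1)²) + (5·6 - (2)²) + (6·6 - (0)²) = 29 + 26 + 36 = 91,
  det = 5·(6·6 - (0)²) - (1)·((1)·6 - (0)·(2)) + (2)·((1)·(0) - 6·(2)) = 5·(36) - (1)·(6) + (2)·(-12) = 150.
  So p(λ) = λ³ - 17λ² + 91λ - 150.
Step 2 — look for an integer root (rational root theorem: any rational root is an integer divisor of 150). Testing λ = 6:
  p(6) = 216 - 612 + 546 - 150 = 0  ✓
  Dividing out (λ - 6): p(λ) = (λ - 6)(λ² - 11λ + 25).
Step 3 — remaining eigenvalues from the quadratic λ² - 11λ + 25 = 0:
  Δ = 11² - 4·25 = 121 - 100 = 21,  λ = (11 ± √21)/2 = (11 ± 4.5826)/2 ≈ 7.7913 or 3.2087.
  Sorted: λ_1 = 7.7913,  λ_2 = 6,  λ_3 = 3.2087  (check: sum = 17 = tr ✓).

Step 4 — unit eigenvector for λ_1 ≈ 7.7913: v spans the null space of (Sigma - λ_1 I), whose rows are
  r_1 = (-2.7913, 1, 2),  r_2 = (1, -1.7913, 0),  r_3 = (2, 0, -1.7913).
  v is orthogonal to every row, so take v ∝ r_1 × r_2 = ((1)·(0) - (2)·(-1.7913), (2)·(1) - (-2.7913)·(0), (-2.7913)·(-1.7913) - (1)·(1)) ≈ (3.5826, 2, 4).
  Let u = (3.5826, 2, 4).
  ||u|| = √((3.5826)² + (2)² + (4)²) = √(32.8348) ≈ 5.7302,  v_1 = u/||u|| ≈ (0.6252, 0.349, 0.6981) (||v_1|| = 1).

λ_1 = 7.7913,  λ_2 = 6,  λ_3 = 3.2087;  v_1 ≈ (0.6252, 0.349, 0.6981)


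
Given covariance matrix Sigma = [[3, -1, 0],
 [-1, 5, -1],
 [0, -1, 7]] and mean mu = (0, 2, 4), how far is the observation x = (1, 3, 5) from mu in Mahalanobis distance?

Step 1 — centre the observation: (x - mu) = (1, 1, 1).

Step 2 — invert Sigma (cofactor / det for 3×3, or solve directly):
  Sigma^{-1} = [[0.3579, 0.0737, 0.0105],
 [0.0737, 0.2211, 0.0316],
 [0.0105, 0.0316, 0.1474]].

Step 3 — form the quadratic (x - mu)^T · Sigma^{-1} · (x - mu):
  Sigma^{-1} · (x - mu) = (0.4421, 0.3263, 0.1895).
  (x - mu)^T · [Sigma^{-1} · (x - mu)] = (1)·(0.4421) + (1)·(0.3263) + (1)·(0.1895) = 0.9579.

Step 4 — take square root: d = √(0.9579) ≈ 0.9787.

d(x, mu) = √(0.9579) ≈ 0.9787


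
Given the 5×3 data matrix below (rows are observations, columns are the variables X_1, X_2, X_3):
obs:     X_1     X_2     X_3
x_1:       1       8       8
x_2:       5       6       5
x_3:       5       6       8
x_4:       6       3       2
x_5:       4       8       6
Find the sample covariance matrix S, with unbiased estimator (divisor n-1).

Step 1 — column means:
  mean(X_1) = (1 + 5 + 5 + 6 + 4) / 5 = 21/5 = 4.2
  mean(X_2) = (8 + 6 + 6 + 3 + 8) / 5 = 31/5 = 6.2
  mean(X_3) = (8 + 5 + 8 + 2 + 6) / 5 = 29/5 = 5.8

Step 2 — sample covariance S[i,j] = (1/(n-1)) · Σ_k (x_{k,i} - mean_i) · (x_{k,j} - mean_j), with n-1 = 4.
  S[X_1,X_1] = ((-3.2)·(-3.2) + (0.8)·(0.8) + (0.8)·(0.8) + (1.8)·(1.8) + (-0.2)·(-0.2)) / 4 = 14.8/4 = 3.7
  S[X_1,X_2] = ((-3.2)·(1.8) + (0.8)·(-0.2) + (0.8)·(-0.2) + (1.8)·(-3.2) + (-0.2)·(1.8)) / 4 = -12.2/4 = -3.05
  S[X_1,X_3] = ((-3.2)·(2.2) + (0.8)·(-0.8) + (0.8)·(2.2) + (1.8)·(-3.8) + (-0.2)·(0.2)) / 4 = -12.8/4 = -3.2
  S[X_2,X_2] = ((1.8)·(1.8) + (-0.2)·(-0.2) + (-0.2)·(-0.2) + (-3.2)·(-3.2) + (1.8)·(1.8)) / 4 = 16.8/4 = 4.2
  S[X_2,X_3] = ((1.8)·(2.2) + (-0.2)·(-0.8) + (-0.2)·(2.2) + (-3.2)·(-3.8) + (1.8)·(0.2)) / 4 = 16.2/4 = 4.05
  S[X_3,X_3] = ((2.2)·(2.2) + (-0.8)·(-0.8) + (2.2)·(2.2) + (-3.8)·(-3.8) + (0.2)·(0.2)) / 4 = 24.8/4 = 6.2

S is symmetric (S[j,i] = S[i,j]). Assembling:

S = [[3.7, -3.05, -3.2],
 [-3.05, 4.2, 4.05],
 [-3.2, 4.05, 6.2]]


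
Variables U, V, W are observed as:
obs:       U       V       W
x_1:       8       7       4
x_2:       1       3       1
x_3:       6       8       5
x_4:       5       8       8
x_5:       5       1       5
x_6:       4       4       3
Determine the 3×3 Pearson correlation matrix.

Step 1 — column means:
  mean(U) = (8 + 1 + 6 + 5 + 5 + 4) / 6 = 29/6 = 4.8333
  mean(V) = (7 + 3 + 8 + 8 + 1 + 4) / 6 = 31/6 = 5.1667
  mean(W) = (4 + 1 + 5 + 8 + 5 + 3) / 6 = 26/6 = 4.3333

Step 2 — sample variances and covariances s[i,j] = (1/(n-1)) · Σ_k (x_{k,i} - mean_i) · (x_{k,j} - mean_j), with n-1 = 5:
  s[U,U] = ((3.1667)·(3.1667) + (-3.8333)·(-3.8333) + (1.1667)·(1.1667) + (0.1667)·(0.1667) + (0.1667)·(0.1667) + (-0.8333)·(-0.8333)) / 5 = 26.8333/5 = 5.3667
  s[U,V] = ((3.1667)·(1.8333) + (-3.8333)·(-2.1667) + (1.1667)·(2.8333) + (0.1667)·(2.8333) + (0.1667)·(-4.1667) + (-0.8333)·(-1.1667)) / 5 = 18.1667/5 = 3.6333
  s[U,W] = ((3.1667)·(-0.3333) + (-3.8333)·(-3.3333) + (1.1667)·(0.6667) + (0.1667)·(3.6667) + (0.1667)·(0.6667) + (-0.8333)·(-1.3333)) / 5 = 14.3333/5 = 2.8667
  s[V,V] = ((1.8333)·(1.8333) + (-2.1667)·(-2.1667) + (2.8333)·(2.8333) + (2.8333)·(2.8333) + (-4.1667)·(-4.1667) + (-1.1667)·(-1.1667)) / 5 = 42.8333/5 = 8.5667
  s[V,W] = ((1.8333)·(-0.3333) + (-2.1667)·(-3.3333) + (2.8333)·(0.6667) + (2.8333)·(3.6667) + (-4.1667)·(0.6667) + (-1.1667)·(-1.3333)) / 5 = 17.6667/5 = 3.5333
  s[W,W] = ((-0.3333)·(-0.3333) + (-3.3333)·(-3.3333) + (0.6667)·(0.6667) + (3.6667)·(3.6667) + (0.6667)·(0.6667) + (-1.3333)·(-1.3333)) / 5 = 27.3333/5 = 5.4667
  Sample standard deviations s_i = √(s[i,i]):
  s(U) = √(5.3667) = 2.3166
  s(V) = √(8.5667) = 2.9269
  s(W) = √(5.4667) = 2.3381

Step 3 — r_{ij} = s_{ij} / (s_i · s_j):
  r[U,U] = 1 (diagonal).
  r[U,V] = 3.6333 / (2.3166 · 2.9269) = 3.6333 / 6.7804 = 0.5359
  r[U,W] = 2.8667 / (2.3166 · 2.3381) = 2.8667 / 5.4164 = 0.5293
  r[V,V] = 1 (diagonal).
  r[V,W] = 3.5333 / (2.9269 · 2.3381) = 3.5333 / 6.8433 = 0.5163
  r[W,W] = 1 (diagonal).

R is symmetric with unit diagonal. Assembling:

R = [[1, 0.5359, 0.5293],
 [0.5359, 1, 0.5163],
 [0.5293, 0.5163, 1]]


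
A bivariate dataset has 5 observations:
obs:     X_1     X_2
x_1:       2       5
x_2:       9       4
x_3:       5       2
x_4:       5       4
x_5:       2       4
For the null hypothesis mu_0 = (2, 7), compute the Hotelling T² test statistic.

Step 1 — sample mean vector:
  mean(X_1) = (2 + 9 + 5 + 5 + 2) / 5 = 23/5 = 4.6
  mean(X_2) = (5 + 4 + 2 + 4 + 4) / 5 = 19/5 = 3.8
  x̄ = (4.6, 3.8),  deviation x̄ - mu_0 = (4.6, 3.8) - (2, 7) = (2.6, -3.2).

Step 2 — sample covariance matrix, S[i,j] = (1/(n-1)) · Σ_k (x_{k,i} - mean_i) · (x_{k,j} - mean_j), divisor n-1 = 4:
  S[X_1,X_1] = ((-2.6)·(-2.6) + (4.4)·(4.4) + (0.4)·(0.4) + (0.4)·(0.4) + (-2.6)·(-2.6)) / 4 = 33.2/4 = 8.3
  S[X_1,X_2] = ((-2.6)·(1.2) + (4.4)·(0.2) + (0.4)·(-1.8) + (0.4)·(0.2) + (-2.6)·(0.2)) / 4 = -3.4/4 = -0.85
  S[X_2,X_2] = ((1.2)·(1.2) + (0.2)·(0.2) + (-1.8)·(-1.8) + (0.2)·(0.2) + (0.2)·(0.2)) / 4 = 4.8/4 = 1.2
  S = [[8.3, -0.85],
 [-0.85, 1.2]].

Step 3 — invert S. det(S) = 8.3·1.2 - (-0.85)² = 9.2375.
  S^{-1} = (1/det) · [[d, -b], [-b, a]] = [[0.1299, 0.092],
 [0.092, 0.8985]].

Step 4 — quadratic form (x̄ - mu_0)^T · S^{-1} · (x̄ - mu_0):
  S^{-1} · (x̄ - mu_0) = (0.0433, -2.636),
  (x̄ - mu_0)^T · [...] = (2.6)·(0.0433) + (-3.2)·(-2.636) = 8.5478.

Step 5 — scale by n: T² = 5 · 8.5478 = 42.7388.

T² ≈ 42.7388


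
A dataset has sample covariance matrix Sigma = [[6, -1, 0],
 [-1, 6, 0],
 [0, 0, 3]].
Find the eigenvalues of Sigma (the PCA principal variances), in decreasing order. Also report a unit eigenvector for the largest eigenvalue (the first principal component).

Step 1 — characteristic polynomial p(λ) = det(λI - Sigma) = λ³ - tr·λ² + c_1·λ - det, where tr = trace, c_1 = sum of the principal 2×2 minors, det = det(Sigma):
  tr = 6 + 6 + 3 = 15,
  c_1 = (6·6 - (-1)²) + (6·3 - (0)²) + (6·3 - (0)²) = 35 + 18 + 18 = 71,
  det = 6·(6·3 - (0)²) - (-1)·((-1)·3 - (0)·(0)) + (0)·((-1)·(0) - 6·(0)) = 6·(18) - (-1)·(-3) + (0)·(0) = 105.
  So p(λ) = λ³ - 15λ² + 71λ - 105.
Step 2 — look for an integer root (rational root theorem: any rational root is an integer divisor of 105). Testing λ = 3:
  p(3) = 27 - 135 + 213 - 105 = 0  ✓
  Dividing out (λ - 3): p(λ) = (λ - 3)(λ² - 12λ + 35).
Step 3 — remaining eigenvalues from the quadratic λ² - 12λ + 35 = 0:
  Δ = 12² - 4·35 = 144 - 140 = 4,  λ = (12 ± √4)/2 = (12 ± 2)/2 = 7 or 5.
  Sorted: λ_1 = 7,  λ_2 = 5,  λ_3 = 3  (check: sum = 15 = tr ✓).

Step 4 — unit eigenvector for λ_1 = 7: v spans the null space of (Sigma - λ_1 I), whose rows are
  r_1 = (-1, -1, 0),  r_2 = (-1, -1, 0),  r_3 = (0, 0, -4).
  v is orthogonal to every row, so take v ∝ r_1 × r_3 = ((-1)·(-4) - (0)·(0), (0)·(0) - (-1)·(-4), (-1)·(0) - (-1)·(0)) = (4, -4, 0).
  Rescale (divide by 4): u = (1, -1, 0).
  ||u|| = √((1)² + (-1)² + (0)²) = √(2) ≈ 1.4142,  v_1 = u/||u|| ≈ (0.7071, -0.7071, 0) (||v_1|| = 1).

λ_1 = 7,  λ_2 = 5,  λ_3 = 3;  v_1 ≈ (0.7071, -0.7071, 0)


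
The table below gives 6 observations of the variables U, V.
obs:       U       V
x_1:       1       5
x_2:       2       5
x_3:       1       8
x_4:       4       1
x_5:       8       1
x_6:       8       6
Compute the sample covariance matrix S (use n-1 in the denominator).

Step 1 — column means:
  mean(U) = (1 + 2 + 1 + 4 + 8 + 8) / 6 = 24/6 = 4
  mean(V) = (5 + 5 + 8 + 1 + 1 + 6) / 6 = 26/6 = 4.3333

Step 2 — sample covariance S[i,j] = (1/(n-1)) · Σ_k (x_{k,i} - mean_i) · (x_{k,j} - mean_j), with n-1 = 5.
  S[U,U] = ((-3)·(-3) + (-2)·(-2) + (-3)·(-3) + (0)·(0) + (4)·(4) + (4)·(4)) / 5 = 54/5 = 10.8
  S[U,V] = ((-3)·(0.6667) + (-2)·(0.6667) + (-3)·(3.6667) + (0)·(-3.3333) + (4)·(-3.3333) + (4)·(1.6667)) / 5 = -21/5 = -4.2
  S[V,V] = ((0.6667)·(0.6667) + (0.6667)·(0.6667) + (3.6667)·(3.6667) + (-3.3333)·(-3.3333) + (-3.3333)·(-3.3333) + (1.6667)·(1.6667)) / 5 = 39.3333/5 = 7.8667

S is symmetric (S[j,i] = S[i,j]). Assembling:

S = [[10.8, -4.2],
 [-4.2, 7.8667]]


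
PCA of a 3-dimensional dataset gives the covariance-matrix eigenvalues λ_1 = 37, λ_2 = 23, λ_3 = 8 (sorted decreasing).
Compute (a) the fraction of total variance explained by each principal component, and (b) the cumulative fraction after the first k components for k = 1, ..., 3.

Step 1 — total variance = trace(Sigma) = Σ λ_i = 37 + 23 + 8 = 68.

Step 2 — fraction explained by component i = λ_i / Σ λ:
  PC1: 37/68 = 0.5441
  PC2: 23/68 = 0.3382
  PC3: 8/68 = 0.1176

Step 3 — cumulative fraction after k components = (λ_1 + ... + λ_k) / Σ λ:
  k = 1: 37/68 = 0.5441
  k = 2: (37 + 23)/68 = 60/68 = 0.8824
  k = 3: (37 + 23 + 8)/68 = 68/68 = 1

Summary (fraction, with percent):

explained: PC1 0.5441 (54.41%), PC2 0.3382 (33.82%), PC3 0.1176 (11.76%);  cumulative: 0.5441, 0.8824, 1


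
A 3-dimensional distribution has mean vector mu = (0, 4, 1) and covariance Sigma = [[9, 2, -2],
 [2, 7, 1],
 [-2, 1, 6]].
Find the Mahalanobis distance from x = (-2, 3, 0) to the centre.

Step 1 — centre the observation: (x - mu) = (-2, -1, -1).

Step 2 — invert Sigma (cofactor / det for 3×3, or solve directly):
  Sigma^{-1} = [[0.1327, -0.0453, 0.0518],
 [-0.0453, 0.1618, -0.0421],
 [0.0518, -0.0421, 0.1909]].

Step 3 — form the quadratic (x - mu)^T · Sigma^{-1} · (x - mu):
  Sigma^{-1} · (x - mu) = (-0.2718, -0.0291, -0.2524).
  (x - mu)^T · [Sigma^{-1} · (x - mu)] = (-2)·(-0.2718) + (-1)·(-0.0291) + (-1)·(-0.2524) = 0.8252.

Step 4 — take square root: d = √(0.8252) ≈ 0.9084.

d(x, mu) = √(0.8252) ≈ 0.9084
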